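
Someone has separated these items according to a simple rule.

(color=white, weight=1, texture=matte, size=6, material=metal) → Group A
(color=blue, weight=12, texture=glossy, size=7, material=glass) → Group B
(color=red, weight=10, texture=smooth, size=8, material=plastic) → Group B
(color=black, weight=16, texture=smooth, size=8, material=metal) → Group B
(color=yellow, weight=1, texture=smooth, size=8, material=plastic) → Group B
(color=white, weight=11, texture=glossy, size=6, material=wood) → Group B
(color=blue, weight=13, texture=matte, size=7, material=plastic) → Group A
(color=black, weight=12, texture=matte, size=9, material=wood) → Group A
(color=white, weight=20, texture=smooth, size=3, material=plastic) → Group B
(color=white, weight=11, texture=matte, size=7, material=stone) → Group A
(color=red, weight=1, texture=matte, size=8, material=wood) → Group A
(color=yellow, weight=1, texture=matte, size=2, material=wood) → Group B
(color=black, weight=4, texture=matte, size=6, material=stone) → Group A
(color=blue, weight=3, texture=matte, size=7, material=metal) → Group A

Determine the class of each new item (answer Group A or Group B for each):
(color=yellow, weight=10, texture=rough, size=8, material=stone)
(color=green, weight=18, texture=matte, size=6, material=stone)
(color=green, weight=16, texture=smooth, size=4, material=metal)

The common property of the 'Group A' items is: texture is matte AND size ≥ 3. No 'Group B' item has it.
(color=yellow, weight=10, texture=rough, size=8, material=stone) — texture is rough, size = 8, hence Group B. (color=green, weight=18, texture=matte, size=6, material=stone) — texture is matte, size = 6, hence Group A. (color=green, weight=16, texture=smooth, size=4, material=metal) — texture is smooth, size = 4, hence Group B.

Group B, Group A, Group B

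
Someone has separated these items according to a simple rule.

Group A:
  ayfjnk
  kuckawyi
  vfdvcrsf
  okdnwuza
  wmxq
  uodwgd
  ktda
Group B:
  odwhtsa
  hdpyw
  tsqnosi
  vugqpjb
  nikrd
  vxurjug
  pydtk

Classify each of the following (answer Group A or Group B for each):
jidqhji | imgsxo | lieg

Group B, Group A, Group A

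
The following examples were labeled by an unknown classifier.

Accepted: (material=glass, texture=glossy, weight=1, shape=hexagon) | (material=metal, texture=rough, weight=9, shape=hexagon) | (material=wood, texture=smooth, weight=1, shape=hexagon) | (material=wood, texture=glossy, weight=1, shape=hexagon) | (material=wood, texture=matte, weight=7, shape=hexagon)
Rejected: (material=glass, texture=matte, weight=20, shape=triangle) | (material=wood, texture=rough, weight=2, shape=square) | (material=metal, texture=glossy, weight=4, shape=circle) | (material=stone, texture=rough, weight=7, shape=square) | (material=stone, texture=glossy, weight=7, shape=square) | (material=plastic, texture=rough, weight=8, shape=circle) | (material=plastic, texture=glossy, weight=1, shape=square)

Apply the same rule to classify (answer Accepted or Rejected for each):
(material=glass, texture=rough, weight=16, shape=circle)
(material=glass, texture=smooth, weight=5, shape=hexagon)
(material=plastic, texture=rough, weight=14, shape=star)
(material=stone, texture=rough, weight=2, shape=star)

Looking at the examples, the only property every 'Accepted' case has and every 'Rejected' case lacks is: shape is hexagon.

Rejected, Accepted, Rejected, Rejected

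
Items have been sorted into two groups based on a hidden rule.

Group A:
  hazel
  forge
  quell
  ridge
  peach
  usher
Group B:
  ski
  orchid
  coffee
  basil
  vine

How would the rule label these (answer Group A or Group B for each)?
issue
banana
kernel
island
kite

Group A, Group B, Group B, Group B, Group B

The classifier is using: odd length AND contains 'e'.
issue — length 5, has 'e', hence Group A. banana — length 6, no 'e', hence Group B. kernel — length 6, has 'e', hence Group B. island — length 6, no 'e', hence Group B. kite — length 4, has 'e', hence Group B.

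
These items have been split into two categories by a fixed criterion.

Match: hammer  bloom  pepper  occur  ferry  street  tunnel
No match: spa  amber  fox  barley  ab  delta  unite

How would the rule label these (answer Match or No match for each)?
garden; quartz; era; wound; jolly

A rule that fits every label: has a double letter — true of each 'Match' example, false of each 'No match' one.
garden — no doubled letter, hence No match. quartz — no doubled letter, hence No match. era — no doubled letter, hence No match. wound — no doubled letter, hence No match. jolly — 'll' doubled, hence Match.

No match, No match, No match, No match, Match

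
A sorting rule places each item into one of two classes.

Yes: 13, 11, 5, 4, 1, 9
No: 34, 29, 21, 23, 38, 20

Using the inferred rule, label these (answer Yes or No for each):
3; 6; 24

Yes, Yes, No

The common property of the 'Yes' items is: at most 13. No 'No' item has it.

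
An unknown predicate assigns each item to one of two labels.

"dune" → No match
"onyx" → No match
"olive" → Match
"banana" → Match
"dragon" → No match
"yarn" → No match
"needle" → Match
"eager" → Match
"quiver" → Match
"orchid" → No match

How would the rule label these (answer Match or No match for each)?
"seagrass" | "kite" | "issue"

The simplest hypothesis consistent with all the labels is: has ≥ 3 vowels.
Match: "seagrass", since 3 vowels. No match: "kite", since 2 vowels. Match: "issue", since 3 vowels.

Match, No match, Match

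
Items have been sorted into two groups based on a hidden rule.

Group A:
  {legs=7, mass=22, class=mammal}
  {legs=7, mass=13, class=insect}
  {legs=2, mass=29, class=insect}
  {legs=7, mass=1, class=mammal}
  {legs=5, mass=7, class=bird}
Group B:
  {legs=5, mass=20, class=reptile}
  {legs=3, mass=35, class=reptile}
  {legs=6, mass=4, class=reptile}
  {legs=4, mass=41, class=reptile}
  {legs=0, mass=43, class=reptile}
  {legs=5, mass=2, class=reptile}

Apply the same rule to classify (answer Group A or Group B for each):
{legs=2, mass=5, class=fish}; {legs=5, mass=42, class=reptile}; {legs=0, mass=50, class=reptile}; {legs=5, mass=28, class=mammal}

Group A, Group B, Group B, Group A

Checking candidate rules against both groups, what survives is: class is not reptile.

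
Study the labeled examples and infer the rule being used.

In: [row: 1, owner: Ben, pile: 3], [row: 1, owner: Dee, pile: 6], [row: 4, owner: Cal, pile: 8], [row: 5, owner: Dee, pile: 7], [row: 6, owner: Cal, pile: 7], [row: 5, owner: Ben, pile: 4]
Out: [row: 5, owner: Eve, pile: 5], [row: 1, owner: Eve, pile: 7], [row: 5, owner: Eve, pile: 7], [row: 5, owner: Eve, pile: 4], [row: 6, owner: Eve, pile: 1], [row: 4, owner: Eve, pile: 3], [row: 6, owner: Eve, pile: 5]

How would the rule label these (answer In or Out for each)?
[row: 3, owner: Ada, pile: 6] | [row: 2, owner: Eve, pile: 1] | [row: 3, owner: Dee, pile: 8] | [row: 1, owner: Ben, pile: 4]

All 'In' examples share one property — owner is not Eve — and every 'Out' example lacks it.
[row: 3, owner: Ada, pile: 6]: owner is Ada, passes → In.
[row: 2, owner: Eve, pile: 1]: owner is Eve, does not pass → Out.
[row: 3, owner: Dee, pile: 8]: owner is Dee, passes → In.
[row: 1, owner: Ben, pile: 4]: owner is Ben, passes → In.

In, Out, In, In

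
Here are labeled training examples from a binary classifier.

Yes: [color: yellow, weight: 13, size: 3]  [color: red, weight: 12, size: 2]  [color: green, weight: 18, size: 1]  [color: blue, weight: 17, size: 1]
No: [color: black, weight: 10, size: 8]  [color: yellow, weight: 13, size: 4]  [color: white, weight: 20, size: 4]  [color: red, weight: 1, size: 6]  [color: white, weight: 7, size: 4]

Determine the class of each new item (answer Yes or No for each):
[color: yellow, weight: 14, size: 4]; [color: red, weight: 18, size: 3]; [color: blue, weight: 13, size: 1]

No, Yes, Yes

The common property of the 'Yes' items is: size ≤ 3. No 'No' item has it.
[color: yellow, weight: 14, size: 4]: size = 4 — does not fit, so No. [color: red, weight: 18, size: 3]: size = 3 — satisfies this, so Yes. [color: blue, weight: 13, size: 1]: size = 1 — satisfies this, so Yes.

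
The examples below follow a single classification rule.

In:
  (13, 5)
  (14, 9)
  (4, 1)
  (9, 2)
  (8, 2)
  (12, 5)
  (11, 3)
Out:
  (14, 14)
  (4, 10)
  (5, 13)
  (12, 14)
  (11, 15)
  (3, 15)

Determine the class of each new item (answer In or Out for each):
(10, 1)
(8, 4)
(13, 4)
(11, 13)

In, In, In, Out

The pattern is that an item is 'In' exactly when: first > second.
(10, 1): 10 > 1, checks out → In. (8, 4): 8 > 4, checks out → In. (13, 4): 13 > 4, checks out → In. (11, 13): 11 < 13, doesn't match → Out.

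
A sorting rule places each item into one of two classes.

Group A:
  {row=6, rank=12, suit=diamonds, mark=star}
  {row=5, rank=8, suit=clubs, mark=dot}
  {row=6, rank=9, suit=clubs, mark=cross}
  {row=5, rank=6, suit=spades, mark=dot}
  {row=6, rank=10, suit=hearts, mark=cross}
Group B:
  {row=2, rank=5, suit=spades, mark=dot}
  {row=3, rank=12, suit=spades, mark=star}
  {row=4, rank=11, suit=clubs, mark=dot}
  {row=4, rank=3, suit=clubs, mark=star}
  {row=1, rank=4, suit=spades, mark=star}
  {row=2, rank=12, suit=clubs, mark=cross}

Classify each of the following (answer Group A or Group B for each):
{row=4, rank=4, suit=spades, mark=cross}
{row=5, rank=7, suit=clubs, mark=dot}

The simplest hypothesis consistent with all the labels is: row ≥ 5.
{row=4, rank=4, suit=spades, mark=cross}: row = 4, does not pass → Group B.
{row=5, rank=7, suit=clubs, mark=dot}: row = 5, qualifies → Group A.

Group B, Group A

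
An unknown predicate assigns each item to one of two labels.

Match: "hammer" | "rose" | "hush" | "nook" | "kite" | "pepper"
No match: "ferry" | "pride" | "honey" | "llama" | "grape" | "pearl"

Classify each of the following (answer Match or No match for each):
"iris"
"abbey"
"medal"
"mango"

Match, No match, No match, No match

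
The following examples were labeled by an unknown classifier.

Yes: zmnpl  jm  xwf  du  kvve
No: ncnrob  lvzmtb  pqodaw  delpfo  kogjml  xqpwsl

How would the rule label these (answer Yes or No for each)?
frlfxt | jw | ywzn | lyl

No, Yes, Yes, Yes

All 'Yes' examples share one property — length ≤ 5 — and every 'No' example lacks it.
frlfxt → length 6 → No. jw → length 2 → Yes. ywzn → length 4 → Yes. lyl → length 3 → Yes.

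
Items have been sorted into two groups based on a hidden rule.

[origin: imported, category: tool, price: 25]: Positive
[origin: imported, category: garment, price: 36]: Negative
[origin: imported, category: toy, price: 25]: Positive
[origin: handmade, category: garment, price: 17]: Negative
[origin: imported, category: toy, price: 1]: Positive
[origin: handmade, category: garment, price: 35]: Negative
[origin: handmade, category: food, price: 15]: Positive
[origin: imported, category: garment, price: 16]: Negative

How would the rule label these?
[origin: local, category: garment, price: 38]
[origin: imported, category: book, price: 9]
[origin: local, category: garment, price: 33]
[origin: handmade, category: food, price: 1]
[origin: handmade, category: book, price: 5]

Every 'Positive' example satisfies: category is not garment. None of the 'Negative' examples do.
[origin: local, category: garment, price: 38] — category is garment, hence Negative.
[origin: imported, category: book, price: 9] — category is book, hence Positive.
[origin: local, category: garment, price: 33] — category is garment, hence Negative.
[origin: handmade, category: food, price: 1] — category is food, hence Positive.
[origin: handmade, category: book, price: 5] — category is book, hence Positive.

Negative, Positive, Negative, Positive, Positive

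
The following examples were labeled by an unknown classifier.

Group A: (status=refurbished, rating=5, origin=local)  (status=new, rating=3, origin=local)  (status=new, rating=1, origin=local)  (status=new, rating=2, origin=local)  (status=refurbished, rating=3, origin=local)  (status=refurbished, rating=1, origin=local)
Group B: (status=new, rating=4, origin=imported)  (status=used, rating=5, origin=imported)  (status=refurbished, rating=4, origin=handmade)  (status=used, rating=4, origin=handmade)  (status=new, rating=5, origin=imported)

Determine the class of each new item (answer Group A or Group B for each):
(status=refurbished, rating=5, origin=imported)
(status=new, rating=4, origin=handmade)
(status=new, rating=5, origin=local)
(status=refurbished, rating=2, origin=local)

Group B, Group B, Group A, Group A

Checking candidate rules against both groups, what survives is: origin is local.
(status=refurbished, rating=5, origin=imported): origin is imported — does not satisfy this, so Group B. (status=new, rating=4, origin=handmade): origin is handmade — does not satisfy this, so Group B. (status=new, rating=5, origin=local): origin is local — has this property, so Group A. (status=refurbished, rating=2, origin=local): origin is local — has this property, so Group A.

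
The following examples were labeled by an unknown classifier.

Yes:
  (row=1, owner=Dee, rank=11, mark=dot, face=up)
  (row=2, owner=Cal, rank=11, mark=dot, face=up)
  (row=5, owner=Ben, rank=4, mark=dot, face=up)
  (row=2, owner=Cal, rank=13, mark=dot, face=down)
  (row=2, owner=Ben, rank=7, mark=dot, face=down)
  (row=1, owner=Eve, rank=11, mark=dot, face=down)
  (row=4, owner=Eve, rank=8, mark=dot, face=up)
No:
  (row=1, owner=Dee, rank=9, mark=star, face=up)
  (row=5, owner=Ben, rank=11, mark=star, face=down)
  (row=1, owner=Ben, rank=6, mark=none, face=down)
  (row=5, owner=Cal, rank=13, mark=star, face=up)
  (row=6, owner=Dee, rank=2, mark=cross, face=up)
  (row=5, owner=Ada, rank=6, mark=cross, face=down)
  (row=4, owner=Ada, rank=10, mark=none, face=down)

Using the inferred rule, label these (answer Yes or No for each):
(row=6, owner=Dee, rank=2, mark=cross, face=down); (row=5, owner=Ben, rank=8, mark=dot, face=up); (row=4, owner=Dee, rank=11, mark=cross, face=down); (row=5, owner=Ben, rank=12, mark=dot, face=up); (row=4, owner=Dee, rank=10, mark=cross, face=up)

The distinguishing property — mark is dot — holds for all the 'Yes' cases and none of the 'No' cases.

No, Yes, No, Yes, No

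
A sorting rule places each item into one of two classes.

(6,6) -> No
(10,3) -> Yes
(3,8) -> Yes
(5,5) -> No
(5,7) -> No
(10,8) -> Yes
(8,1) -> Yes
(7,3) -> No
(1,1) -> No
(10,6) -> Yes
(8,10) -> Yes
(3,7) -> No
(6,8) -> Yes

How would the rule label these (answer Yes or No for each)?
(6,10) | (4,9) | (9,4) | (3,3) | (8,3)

Yes, Yes, Yes, No, Yes

'Yes' ⟺ max ≥ 8.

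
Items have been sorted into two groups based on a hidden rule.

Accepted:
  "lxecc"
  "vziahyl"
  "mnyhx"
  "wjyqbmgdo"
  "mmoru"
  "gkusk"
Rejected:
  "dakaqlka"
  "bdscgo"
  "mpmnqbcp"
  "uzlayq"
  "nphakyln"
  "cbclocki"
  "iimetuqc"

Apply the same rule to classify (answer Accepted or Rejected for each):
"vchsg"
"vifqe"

Accepted, Accepted

'Accepted' ⟺ odd length.
"vchsg": Accepted (length 5).
"vifqe": Accepted (length 5).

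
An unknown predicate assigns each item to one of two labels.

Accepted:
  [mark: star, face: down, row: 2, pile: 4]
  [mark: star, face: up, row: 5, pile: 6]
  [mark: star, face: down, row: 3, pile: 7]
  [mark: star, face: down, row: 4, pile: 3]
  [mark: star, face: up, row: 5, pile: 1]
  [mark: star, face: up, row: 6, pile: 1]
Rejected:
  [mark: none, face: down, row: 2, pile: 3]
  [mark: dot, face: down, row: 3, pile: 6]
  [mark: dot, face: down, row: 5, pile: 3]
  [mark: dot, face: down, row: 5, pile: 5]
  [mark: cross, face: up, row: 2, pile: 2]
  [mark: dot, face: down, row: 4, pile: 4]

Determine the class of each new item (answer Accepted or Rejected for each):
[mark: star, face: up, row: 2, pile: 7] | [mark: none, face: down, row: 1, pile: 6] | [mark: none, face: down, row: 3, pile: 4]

All 'Accepted' examples share one property — mark is star — and every 'Rejected' example lacks it.
[mark: star, face: up, row: 2, pile: 7] — mark is star, hence Accepted. [mark: none, face: down, row: 1, pile: 6] — mark is none, hence Rejected. [mark: none, face: down, row: 3, pile: 4] — mark is none, hence Rejected.

Accepted, Rejected, Rejected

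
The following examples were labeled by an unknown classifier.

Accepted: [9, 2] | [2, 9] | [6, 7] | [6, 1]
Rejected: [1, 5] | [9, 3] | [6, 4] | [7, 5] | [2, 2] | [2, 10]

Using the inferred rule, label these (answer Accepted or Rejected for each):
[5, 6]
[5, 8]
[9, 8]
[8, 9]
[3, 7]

Accepted, Accepted, Accepted, Accepted, Rejected

Rule: sum is odd. This holds for each 'Accepted' example and fails for each 'Rejected' one.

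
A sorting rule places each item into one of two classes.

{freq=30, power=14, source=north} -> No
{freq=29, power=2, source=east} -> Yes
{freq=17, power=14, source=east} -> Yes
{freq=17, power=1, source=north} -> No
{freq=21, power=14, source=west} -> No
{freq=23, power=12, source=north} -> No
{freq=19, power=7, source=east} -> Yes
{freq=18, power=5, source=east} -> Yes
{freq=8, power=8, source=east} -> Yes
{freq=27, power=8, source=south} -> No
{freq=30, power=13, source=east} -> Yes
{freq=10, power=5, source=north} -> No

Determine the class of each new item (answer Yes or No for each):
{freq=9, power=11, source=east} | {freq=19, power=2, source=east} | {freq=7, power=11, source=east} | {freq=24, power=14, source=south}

All 'Yes' examples share one property — source is east — and every 'No' example lacks it.
{freq=9, power=11, source=east}: Yes (source is east). {freq=19, power=2, source=east}: Yes (source is east). {freq=7, power=11, source=east}: Yes (source is east). {freq=24, power=14, source=south}: No (source is south).

Yes, Yes, Yes, No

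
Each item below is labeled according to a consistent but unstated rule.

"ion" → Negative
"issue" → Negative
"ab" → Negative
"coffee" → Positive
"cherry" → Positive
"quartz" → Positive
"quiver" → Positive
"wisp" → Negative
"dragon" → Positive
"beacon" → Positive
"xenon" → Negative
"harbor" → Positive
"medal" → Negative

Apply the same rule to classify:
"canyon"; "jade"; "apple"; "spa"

Rule: length 6. This holds for each 'Positive' example and fails for each 'Negative' one.
Positive: "canyon", since length 6.
Negative: "jade", since length 4.
Negative: "apple", since length 5.
Negative: "spa", since length 3.

Positive, Negative, Negative, Negative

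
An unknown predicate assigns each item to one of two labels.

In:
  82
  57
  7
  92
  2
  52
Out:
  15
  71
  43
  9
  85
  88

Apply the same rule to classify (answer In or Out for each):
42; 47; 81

In, In, Out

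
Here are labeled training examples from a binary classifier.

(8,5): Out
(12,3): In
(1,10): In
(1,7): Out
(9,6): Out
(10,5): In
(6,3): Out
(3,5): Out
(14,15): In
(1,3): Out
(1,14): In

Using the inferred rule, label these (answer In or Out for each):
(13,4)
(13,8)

In, In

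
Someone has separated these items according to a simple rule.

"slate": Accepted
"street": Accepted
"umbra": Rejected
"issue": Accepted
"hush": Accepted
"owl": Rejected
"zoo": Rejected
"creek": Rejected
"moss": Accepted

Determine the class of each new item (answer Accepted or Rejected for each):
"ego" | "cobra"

Every 'Accepted' example satisfies: contains 's'. None of the 'Rejected' examples do.
"ego": Rejected (no 's'). "cobra": Rejected (no 's').

Rejected, Rejected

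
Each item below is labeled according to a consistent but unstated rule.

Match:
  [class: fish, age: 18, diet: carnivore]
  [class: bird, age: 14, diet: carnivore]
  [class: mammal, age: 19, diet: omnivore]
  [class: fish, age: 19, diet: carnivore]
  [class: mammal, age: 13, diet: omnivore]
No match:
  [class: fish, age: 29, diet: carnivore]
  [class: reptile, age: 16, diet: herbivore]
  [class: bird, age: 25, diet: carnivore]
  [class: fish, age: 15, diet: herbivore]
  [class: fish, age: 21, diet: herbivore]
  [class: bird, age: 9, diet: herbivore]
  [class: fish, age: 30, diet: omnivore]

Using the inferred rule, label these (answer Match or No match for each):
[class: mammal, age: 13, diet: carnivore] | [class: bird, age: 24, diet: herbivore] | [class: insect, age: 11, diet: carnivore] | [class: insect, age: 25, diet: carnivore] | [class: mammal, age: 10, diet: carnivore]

Match, No match, Match, No match, Match

The classifier is using: diet is not herbivore AND age ≤ 19.
Match: [class: mammal, age: 13, diet: carnivore], since diet is carnivore, age = 13. No match: [class: bird, age: 24, diet: herbivore], since diet is herbivore, age = 24. Match: [class: insect, age: 11, diet: carnivore], since diet is carnivore, age = 11. No match: [class: insect, age: 25, diet: carnivore], since diet is carnivore, age = 25. Match: [class: mammal, age: 10, diet: carnivore], since diet is carnivore, age = 10.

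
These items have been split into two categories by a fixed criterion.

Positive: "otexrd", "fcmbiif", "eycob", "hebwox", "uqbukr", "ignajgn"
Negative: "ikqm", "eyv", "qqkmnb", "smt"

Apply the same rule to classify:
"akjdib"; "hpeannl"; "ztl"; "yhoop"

'Positive' ⟺ has ≥ 2 vowels.

Positive, Positive, Negative, Positive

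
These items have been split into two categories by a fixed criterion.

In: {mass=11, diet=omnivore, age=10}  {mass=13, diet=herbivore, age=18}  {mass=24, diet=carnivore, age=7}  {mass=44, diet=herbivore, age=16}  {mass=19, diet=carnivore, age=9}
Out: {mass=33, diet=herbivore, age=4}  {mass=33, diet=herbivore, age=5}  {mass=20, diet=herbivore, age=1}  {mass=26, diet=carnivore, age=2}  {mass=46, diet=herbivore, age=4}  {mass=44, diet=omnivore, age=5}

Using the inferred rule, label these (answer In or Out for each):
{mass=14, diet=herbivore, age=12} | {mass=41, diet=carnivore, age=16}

The common property of the 'In' items is: age ≥ 7. No 'Out' item has it.
{mass=14, diet=herbivore, age=12} — age = 12, hence In.
{mass=41, diet=carnivore, age=16} — age = 16, hence In.

In, In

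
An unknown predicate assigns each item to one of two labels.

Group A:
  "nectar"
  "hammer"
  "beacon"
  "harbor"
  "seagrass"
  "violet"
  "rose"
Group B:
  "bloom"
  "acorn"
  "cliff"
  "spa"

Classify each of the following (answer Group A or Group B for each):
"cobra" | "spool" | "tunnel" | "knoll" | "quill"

The rule appears to be: even length.
"cobra": length 5 — fails the rule, so Group B. "spool": length 5 — fails the rule, so Group B. "tunnel": length 6 — qualifies, so Group A. "knoll": length 5 — fails the rule, so Group B. "quill": length 5 — fails the rule, so Group B.

Group B, Group B, Group A, Group B, Group B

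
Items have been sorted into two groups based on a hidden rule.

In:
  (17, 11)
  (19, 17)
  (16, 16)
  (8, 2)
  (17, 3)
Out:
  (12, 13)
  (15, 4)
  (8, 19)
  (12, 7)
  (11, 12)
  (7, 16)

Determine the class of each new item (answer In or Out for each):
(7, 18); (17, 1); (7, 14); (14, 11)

Out, In, Out, Out

A rule that fits every label: sum is even — true of each 'In' example, false of each 'Out' one.
(7, 18) → 7+18 = 25 → Out.
(17, 1) → 17+1 = 18 → In.
(7, 14) → 7+14 = 21 → Out.
(14, 11) → 14+11 = 25 → Out.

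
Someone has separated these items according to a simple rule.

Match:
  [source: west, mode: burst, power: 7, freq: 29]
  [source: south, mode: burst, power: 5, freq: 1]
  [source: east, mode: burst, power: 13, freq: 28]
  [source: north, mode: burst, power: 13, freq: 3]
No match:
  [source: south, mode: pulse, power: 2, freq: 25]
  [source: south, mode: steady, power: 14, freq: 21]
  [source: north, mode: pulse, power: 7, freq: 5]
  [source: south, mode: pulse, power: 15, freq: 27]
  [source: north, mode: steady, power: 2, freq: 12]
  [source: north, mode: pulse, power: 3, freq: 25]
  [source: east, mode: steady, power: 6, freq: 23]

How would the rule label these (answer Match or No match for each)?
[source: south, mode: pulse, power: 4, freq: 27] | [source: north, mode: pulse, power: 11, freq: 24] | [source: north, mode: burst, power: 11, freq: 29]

The rule appears to be: mode is burst.
[source: south, mode: pulse, power: 4, freq: 27]: mode is pulse — fails this test, so No match. [source: north, mode: pulse, power: 11, freq: 24]: mode is pulse — fails this test, so No match. [source: north, mode: burst, power: 11, freq: 29]: mode is burst — fits, so Match.

No match, No match, Match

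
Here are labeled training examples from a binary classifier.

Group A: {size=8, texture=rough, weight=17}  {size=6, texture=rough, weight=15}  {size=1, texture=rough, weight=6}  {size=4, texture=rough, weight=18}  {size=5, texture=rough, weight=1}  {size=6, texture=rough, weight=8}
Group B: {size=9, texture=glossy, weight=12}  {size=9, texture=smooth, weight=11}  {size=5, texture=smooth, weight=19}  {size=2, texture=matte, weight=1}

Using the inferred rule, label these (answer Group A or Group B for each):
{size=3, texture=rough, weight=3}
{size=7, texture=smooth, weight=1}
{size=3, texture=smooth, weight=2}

Group A, Group B, Group B

One predicate separates the groups cleanly: texture is rough.
{size=3, texture=rough, weight=3} → texture is rough → Group A. {size=7, texture=smooth, weight=1} → texture is smooth → Group B. {size=3, texture=smooth, weight=2} → texture is smooth → Group B.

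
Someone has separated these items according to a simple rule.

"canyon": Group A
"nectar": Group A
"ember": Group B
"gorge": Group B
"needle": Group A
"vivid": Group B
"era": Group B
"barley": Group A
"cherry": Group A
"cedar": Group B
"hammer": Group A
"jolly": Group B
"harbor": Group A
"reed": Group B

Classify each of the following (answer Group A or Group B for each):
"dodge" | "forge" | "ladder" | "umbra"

Group B, Group B, Group A, Group B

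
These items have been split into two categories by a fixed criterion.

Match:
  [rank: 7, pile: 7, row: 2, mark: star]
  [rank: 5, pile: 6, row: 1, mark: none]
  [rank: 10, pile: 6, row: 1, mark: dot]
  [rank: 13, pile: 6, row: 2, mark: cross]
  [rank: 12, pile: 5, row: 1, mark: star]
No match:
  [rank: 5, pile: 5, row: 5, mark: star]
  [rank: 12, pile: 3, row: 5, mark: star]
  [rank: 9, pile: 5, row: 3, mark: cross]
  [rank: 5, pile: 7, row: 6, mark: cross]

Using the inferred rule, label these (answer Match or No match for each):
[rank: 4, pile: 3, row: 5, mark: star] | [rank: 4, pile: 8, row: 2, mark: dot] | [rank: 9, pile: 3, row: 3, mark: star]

No match, Match, No match

The classifier is using: row ≤ 2.
[rank: 4, pile: 3, row: 5, mark: star] → row = 5 → No match. [rank: 4, pile: 8, row: 2, mark: dot] → row = 2 → Match. [rank: 9, pile: 3, row: 3, mark: star] → row = 3 → No match.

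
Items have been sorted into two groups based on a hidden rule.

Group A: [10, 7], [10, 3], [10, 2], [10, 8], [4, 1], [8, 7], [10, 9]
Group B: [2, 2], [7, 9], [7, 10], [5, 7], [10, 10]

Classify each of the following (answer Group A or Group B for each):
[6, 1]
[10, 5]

Group A, Group A

The common property of the 'Group A' items is: first > second. No 'Group B' item has it.
[6, 1] — 6 > 1, hence Group A. [10, 5] — 10 > 5, hence Group A.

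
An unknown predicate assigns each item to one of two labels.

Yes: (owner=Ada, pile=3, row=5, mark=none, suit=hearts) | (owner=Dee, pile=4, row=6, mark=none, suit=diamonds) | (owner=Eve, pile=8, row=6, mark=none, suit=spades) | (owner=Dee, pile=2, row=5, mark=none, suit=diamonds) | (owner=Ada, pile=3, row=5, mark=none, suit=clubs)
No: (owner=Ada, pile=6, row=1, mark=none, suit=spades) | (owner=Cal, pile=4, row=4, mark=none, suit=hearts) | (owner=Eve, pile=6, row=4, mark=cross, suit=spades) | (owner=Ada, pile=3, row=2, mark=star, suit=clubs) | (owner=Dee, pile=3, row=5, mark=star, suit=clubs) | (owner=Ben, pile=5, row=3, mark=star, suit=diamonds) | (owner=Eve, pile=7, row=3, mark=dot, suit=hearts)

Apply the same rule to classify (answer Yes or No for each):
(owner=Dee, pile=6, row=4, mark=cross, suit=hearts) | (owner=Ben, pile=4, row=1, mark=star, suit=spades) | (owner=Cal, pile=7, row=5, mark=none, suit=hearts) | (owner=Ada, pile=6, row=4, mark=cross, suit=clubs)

No, No, Yes, No

The common property of the 'Yes' items is: mark is none AND row ≥ 5. No 'No' item has it.
(owner=Dee, pile=6, row=4, mark=cross, suit=hearts) → mark is cross, row = 4 → No. (owner=Ben, pile=4, row=1, mark=star, suit=spades) → mark is star, row = 1 → No. (owner=Cal, pile=7, row=5, mark=none, suit=hearts) → mark is none, row = 5 → Yes. (owner=Ada, pile=6, row=4, mark=cross, suit=clubs) → mark is cross, row = 4 → No.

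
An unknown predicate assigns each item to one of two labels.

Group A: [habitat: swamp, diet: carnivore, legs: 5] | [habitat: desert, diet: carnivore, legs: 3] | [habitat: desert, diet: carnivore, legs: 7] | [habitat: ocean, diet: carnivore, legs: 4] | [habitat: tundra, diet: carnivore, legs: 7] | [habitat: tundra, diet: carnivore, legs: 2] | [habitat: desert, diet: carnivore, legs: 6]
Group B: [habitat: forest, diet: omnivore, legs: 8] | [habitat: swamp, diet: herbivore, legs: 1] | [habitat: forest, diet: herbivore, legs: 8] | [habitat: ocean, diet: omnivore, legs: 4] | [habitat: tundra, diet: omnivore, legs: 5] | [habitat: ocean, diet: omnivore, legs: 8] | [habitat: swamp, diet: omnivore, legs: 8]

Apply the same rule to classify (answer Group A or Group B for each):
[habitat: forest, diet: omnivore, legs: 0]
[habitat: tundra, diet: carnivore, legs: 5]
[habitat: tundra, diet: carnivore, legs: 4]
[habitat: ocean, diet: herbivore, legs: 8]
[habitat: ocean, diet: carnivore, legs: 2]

Group B, Group A, Group A, Group B, Group A

The common property of the 'Group A' items is: diet is carnivore. No 'Group B' item has it.
[habitat: forest, diet: omnivore, legs: 0]: Group B (diet is omnivore).
[habitat: tundra, diet: carnivore, legs: 5]: Group A (diet is carnivore).
[habitat: tundra, diet: carnivore, legs: 4]: Group A (diet is carnivore).
[habitat: ocean, diet: herbivore, legs: 8]: Group B (diet is herbivore).
[habitat: ocean, diet: carnivore, legs: 2]: Group A (diet is carnivore).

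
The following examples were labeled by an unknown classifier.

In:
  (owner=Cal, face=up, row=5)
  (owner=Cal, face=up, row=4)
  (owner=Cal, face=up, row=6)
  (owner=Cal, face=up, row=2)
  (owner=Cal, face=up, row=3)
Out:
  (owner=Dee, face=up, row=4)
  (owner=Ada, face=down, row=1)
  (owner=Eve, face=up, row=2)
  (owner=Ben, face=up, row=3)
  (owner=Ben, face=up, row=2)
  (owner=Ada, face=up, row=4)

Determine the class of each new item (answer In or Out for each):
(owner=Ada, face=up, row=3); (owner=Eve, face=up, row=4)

Out, Out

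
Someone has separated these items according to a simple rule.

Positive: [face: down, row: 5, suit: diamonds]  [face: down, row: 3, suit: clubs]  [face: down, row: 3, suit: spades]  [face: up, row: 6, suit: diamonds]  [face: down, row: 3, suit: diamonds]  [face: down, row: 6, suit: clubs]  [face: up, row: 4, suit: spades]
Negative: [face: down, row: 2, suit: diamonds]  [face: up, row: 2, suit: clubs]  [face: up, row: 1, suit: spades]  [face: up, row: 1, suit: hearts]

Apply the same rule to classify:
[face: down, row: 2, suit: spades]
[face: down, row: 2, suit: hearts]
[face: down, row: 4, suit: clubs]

Negative, Negative, Positive

The common property of the 'Positive' items is: row ≥ 3. No 'Negative' item has it.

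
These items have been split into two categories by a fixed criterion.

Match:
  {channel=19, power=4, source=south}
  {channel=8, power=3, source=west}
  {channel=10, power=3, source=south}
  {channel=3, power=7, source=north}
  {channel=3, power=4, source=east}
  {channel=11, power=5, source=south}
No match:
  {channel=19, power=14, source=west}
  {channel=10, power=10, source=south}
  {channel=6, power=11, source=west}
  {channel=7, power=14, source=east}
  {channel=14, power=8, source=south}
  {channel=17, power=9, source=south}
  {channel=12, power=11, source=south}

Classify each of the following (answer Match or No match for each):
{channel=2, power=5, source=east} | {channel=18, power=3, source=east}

Match, Match

All 'Match' examples share one property — power ≤ 7 — and every 'No match' example lacks it.
{channel=2, power=5, source=east}: power = 5 — fits, so Match. {channel=18, power=3, source=east}: power = 3 — fits, so Match.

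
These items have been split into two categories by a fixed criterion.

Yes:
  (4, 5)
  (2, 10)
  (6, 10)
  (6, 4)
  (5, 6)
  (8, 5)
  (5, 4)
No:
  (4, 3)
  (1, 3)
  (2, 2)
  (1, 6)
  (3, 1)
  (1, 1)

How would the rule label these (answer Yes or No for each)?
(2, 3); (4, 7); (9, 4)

No, Yes, Yes

One predicate separates the groups cleanly: sum ≥ 9.
No: (2, 3), since 2+3 = 5.
Yes: (4, 7), since 4+7 = 11.
Yes: (9, 4), since 9+4 = 13.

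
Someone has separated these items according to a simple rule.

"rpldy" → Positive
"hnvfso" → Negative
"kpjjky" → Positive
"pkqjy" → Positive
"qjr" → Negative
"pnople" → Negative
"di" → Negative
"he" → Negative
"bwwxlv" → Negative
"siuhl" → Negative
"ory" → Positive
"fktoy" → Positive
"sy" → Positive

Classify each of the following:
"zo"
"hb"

Negative, Negative

All 'Positive' examples share one property — contains 'y' — and every 'Negative' example lacks it.
"zo": no 'y', fails the rule → Negative. "hb": no 'y', fails the rule → Negative.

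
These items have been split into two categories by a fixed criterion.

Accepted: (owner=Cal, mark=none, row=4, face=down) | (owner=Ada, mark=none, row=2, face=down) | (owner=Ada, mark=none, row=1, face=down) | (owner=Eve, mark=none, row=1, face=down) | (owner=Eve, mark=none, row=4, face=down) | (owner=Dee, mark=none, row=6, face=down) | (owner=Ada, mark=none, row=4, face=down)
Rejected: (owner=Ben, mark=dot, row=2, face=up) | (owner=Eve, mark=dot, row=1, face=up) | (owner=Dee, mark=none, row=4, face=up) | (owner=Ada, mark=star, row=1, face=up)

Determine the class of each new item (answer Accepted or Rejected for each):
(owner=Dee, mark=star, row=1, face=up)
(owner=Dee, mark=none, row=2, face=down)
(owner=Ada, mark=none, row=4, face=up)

Rejected, Accepted, Rejected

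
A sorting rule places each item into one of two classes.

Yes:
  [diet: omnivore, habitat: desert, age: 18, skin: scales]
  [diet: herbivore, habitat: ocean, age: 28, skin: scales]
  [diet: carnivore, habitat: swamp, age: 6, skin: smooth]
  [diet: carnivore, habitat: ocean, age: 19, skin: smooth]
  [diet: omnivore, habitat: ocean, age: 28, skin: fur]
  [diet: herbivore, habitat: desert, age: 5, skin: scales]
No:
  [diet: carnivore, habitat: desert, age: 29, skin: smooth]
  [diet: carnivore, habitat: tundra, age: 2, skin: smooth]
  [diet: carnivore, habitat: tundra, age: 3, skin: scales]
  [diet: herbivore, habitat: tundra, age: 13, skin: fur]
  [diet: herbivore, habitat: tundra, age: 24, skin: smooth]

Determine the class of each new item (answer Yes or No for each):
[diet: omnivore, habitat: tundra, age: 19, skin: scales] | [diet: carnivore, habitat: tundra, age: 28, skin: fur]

No, No

The pattern is that an item is 'Yes' exactly when: habitat is not tundra AND age ≤ 28.
No: [diet: omnivore, habitat: tundra, age: 19, skin: scales], since habitat is tundra, age = 19. No: [diet: carnivore, habitat: tundra, age: 28, skin: fur], since habitat is tundra, age = 28.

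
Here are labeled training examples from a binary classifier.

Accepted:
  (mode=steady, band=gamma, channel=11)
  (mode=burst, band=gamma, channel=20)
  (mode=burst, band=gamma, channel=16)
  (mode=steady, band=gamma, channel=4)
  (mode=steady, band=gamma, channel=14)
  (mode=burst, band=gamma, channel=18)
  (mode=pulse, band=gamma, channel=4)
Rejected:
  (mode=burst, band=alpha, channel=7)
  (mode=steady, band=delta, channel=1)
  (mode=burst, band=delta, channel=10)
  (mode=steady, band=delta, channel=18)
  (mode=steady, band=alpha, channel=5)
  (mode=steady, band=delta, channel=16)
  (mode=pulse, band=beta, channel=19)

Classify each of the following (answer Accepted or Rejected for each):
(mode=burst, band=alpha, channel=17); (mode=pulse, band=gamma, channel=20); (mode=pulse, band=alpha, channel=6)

Rejected, Accepted, Rejected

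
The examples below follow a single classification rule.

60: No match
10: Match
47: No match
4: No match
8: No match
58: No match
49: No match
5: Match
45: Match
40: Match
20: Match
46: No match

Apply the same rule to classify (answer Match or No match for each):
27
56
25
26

One predicate separates the groups cleanly: multiple of 5 AND at most 45.
27: 27 = 5·5 + 2, 27 ≤ 45 — doesn't qualify, so No match. 56: 56 = 5·11 + 1, 56 > 45 — doesn't qualify, so No match. 25: 25 = 5·5, 25 ≤ 45 — qualifies, so Match. 26: 26 = 5·5 + 1, 26 ≤ 45 — doesn't qualify, so No match.

No match, No match, Match, No match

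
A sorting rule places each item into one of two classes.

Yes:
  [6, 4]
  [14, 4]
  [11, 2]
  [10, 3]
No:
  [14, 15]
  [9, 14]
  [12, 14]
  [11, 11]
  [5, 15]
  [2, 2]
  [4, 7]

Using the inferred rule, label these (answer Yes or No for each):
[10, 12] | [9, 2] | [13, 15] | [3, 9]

No, Yes, No, No

Comparing the two groups points to one rule — first > second.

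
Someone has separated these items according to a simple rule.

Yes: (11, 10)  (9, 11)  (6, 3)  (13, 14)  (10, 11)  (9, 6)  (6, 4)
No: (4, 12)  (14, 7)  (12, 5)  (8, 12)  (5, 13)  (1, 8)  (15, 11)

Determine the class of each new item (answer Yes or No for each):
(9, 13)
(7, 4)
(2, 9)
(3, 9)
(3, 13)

The simplest hypothesis consistent with all the labels is: |first − second| ≤ 3.
(9, 13): No (|9−13| = 4).
(7, 4): Yes (|7−4| = 3).
(2, 9): No (|2−9| = 7).
(3, 9): No (|3−9| = 6).
(3, 13): No (|3−13| = 10).

No, Yes, No, No, No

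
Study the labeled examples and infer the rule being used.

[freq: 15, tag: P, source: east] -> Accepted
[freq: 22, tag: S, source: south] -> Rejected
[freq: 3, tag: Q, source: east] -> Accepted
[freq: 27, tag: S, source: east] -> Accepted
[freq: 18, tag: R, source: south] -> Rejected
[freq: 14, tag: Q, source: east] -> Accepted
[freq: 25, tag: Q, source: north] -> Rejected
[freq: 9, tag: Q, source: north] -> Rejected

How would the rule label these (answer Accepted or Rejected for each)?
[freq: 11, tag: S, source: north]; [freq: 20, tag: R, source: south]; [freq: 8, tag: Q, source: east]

Rejected, Rejected, Accepted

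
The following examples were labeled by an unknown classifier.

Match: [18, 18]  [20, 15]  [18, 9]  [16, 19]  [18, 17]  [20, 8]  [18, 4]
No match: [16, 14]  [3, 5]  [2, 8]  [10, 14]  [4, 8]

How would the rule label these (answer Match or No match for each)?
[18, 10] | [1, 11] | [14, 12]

One predicate separates the groups cleanly: max ≥ 17.
[18, 10]: max 18, passes → Match. [1, 11]: max 11, does not fit → No match. [14, 12]: max 14, does not fit → No match.

Match, No match, No match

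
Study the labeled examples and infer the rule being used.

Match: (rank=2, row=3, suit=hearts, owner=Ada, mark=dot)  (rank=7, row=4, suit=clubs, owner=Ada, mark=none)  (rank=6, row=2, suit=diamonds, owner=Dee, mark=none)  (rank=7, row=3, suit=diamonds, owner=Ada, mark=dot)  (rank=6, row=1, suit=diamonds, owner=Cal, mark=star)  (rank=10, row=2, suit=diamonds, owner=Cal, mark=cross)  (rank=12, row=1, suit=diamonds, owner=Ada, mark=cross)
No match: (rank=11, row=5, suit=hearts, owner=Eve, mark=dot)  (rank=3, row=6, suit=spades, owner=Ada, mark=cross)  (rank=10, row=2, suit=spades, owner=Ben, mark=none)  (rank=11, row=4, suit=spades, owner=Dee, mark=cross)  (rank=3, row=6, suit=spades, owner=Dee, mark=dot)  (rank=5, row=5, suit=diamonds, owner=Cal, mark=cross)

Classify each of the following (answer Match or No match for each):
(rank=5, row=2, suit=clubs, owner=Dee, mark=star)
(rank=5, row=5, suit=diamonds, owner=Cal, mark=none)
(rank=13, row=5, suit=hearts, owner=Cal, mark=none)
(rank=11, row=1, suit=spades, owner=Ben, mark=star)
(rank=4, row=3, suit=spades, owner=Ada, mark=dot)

All 'Match' examples share one property — suit is not spades AND row ≤ 4 — and every 'No match' example lacks it.
(rank=5, row=2, suit=clubs, owner=Dee, mark=star): suit is clubs, row = 2 — passes, so Match.
(rank=5, row=5, suit=diamonds, owner=Cal, mark=none): suit is diamonds, row = 5 — lacks this property, so No match.
(rank=13, row=5, suit=hearts, owner=Cal, mark=none): suit is hearts, row = 5 — lacks this property, so No match.
(rank=11, row=1, suit=spades, owner=Ben, mark=star): suit is spades, row = 1 — lacks this property, so No match.
(rank=4, row=3, suit=spades, owner=Ada, mark=dot): suit is spades, row = 3 — lacks this property, so No match.

Match, No match, No match, No match, No match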